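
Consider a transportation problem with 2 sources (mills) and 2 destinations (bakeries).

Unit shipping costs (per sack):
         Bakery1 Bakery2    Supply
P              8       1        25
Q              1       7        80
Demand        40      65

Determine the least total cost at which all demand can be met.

345

An optimal shipping plan:
  P–Bakery2: 25 × 1 = 25
  Q–Bakery1: 40 × 1 = 40
  Q–Bakery2: 40 × 7 = 280
Total = 25 + 40 + 280 = 345.
(Supply check: P ships 25; Q ships 80.)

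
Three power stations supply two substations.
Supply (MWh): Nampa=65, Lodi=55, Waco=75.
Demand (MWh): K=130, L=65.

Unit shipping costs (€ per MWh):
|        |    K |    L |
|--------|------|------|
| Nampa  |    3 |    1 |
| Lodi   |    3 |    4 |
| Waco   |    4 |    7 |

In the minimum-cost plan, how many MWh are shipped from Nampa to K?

Optimal shipments:
  Nampa->L: 65 × €1 = €65
  Lodi->K: 55 × €3 = €165
  Waco->K: 75 × €4 = €300
Total cost = €530.
The route Nampa→K is not used.

0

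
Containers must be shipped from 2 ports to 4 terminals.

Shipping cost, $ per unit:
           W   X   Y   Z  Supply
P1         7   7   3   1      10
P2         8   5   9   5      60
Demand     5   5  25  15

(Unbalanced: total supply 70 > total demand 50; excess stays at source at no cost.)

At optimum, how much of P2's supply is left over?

Minimum-cost shipments:
  P1->Y: 10 TEU
  P2->W: 5 TEU
  P2->X: 5 TEU
  P2->Y: 15 TEU
  P2->Z: 15 TEU
Total cost = $305.
P2 ships 40 of its 60, leaving 20.

20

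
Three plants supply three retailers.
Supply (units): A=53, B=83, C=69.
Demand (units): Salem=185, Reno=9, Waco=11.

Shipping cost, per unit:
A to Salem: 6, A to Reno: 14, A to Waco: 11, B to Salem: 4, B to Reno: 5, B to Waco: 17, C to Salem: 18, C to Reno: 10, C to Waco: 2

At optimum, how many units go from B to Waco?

0

Solving gives:
  A->Salem: 53 units
  B->Salem: 83 units
  C->Salem: 49 units
  C->Reno: 9 units
  C->Waco: 11 units
Total cost = 1644.
The route B→Waco is not used.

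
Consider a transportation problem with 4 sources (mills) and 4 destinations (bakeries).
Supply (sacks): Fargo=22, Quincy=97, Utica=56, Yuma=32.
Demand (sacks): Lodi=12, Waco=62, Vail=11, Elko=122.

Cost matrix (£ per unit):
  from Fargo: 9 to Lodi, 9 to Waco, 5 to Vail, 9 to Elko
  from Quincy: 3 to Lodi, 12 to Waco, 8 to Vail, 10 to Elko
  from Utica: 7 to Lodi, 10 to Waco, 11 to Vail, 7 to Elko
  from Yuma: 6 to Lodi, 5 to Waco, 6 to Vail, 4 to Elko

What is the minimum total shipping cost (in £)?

1630

An optimal shipping plan:
  Fargo→Waco: 22 × £9 = £198
  Quincy→Lodi: 12 × £3 = £36
  Quincy→Waco: 8 × £12 = £96
  Quincy→Vail: 11 × £8 = £88
  Quincy→Elko: 66 × £10 = £660
  Utica→Elko: 56 × £7 = £392
  Yuma→Waco: 32 × £5 = £160
Total = 198 + 36 + 96 + 88 + 660 + 392 + 160 = £1630.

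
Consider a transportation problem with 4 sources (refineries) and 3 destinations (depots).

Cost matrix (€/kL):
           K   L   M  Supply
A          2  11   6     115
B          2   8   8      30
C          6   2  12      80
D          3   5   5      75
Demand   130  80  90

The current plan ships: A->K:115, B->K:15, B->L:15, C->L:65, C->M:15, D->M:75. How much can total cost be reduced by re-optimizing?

180

Current plan cost = 115·2 + 15·2 + 15·8 + 65·2 + 15·12 + 75·5 = €1065.
Optimal plan:
  A→K: 100 kL
  A→M: 15 kL
  B→K: 30 kL
  C→L: 80 kL
  D→M: 75 kL
Optimal cost = €885.
Saving = 1065 − 885 = €180.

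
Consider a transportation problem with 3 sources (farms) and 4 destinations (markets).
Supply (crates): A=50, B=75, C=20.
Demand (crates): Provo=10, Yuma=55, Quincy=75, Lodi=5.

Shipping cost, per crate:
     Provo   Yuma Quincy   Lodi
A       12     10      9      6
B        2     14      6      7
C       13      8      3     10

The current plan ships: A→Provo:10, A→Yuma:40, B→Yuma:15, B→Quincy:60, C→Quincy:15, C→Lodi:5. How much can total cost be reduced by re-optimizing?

185

Current plan cost = 10·12 + 40·10 + 15·14 + 60·6 + 15·3 + 5·10 = 1185.
Optimal plan:
  A–Yuma: 50 × 10 = 500
  B–Provo: 10 × 2 = 20
  B–Quincy: 60 × 6 = 360
  B–Lodi: 5 × 7 = 35
  C–Yuma: 5 × 8 = 40
  C–Quincy: 15 × 3 = 45
Optimal cost = 1000.
Saving = 1185 − 1000 = 185.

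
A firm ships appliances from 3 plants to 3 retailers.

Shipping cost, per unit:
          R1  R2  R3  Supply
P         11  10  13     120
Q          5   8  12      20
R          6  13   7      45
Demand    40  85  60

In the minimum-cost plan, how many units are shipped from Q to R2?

0

The minimum-cost plan:
  P to R1: 20 × 11 = 220
  P to R2: 85 × 10 = 850
  P to R3: 15 × 13 = 195
  Q to R1: 20 × 5 = 100
  R to R3: 45 × 7 = 315
Total cost = 1680.
The route Q→R2 is not used.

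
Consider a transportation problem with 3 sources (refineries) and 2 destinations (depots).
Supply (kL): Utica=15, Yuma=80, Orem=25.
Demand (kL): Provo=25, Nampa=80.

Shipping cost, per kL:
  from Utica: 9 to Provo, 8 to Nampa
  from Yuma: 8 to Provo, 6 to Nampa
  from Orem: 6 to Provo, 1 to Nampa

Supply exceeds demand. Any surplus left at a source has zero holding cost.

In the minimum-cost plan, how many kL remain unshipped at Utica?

15

An optimal plan:
  Yuma to Provo: 25 × 8 = 200
  Yuma to Nampa: 55 × 6 = 330
  Orem to Nampa: 25 × 1 = 25
Total cost = 555.
Utica ships 0 of its 15, leaving 15.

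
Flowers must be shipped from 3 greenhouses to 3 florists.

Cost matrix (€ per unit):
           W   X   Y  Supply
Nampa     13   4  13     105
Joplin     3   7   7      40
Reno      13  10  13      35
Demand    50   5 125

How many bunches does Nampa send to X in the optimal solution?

5

The minimum-cost plan:
  Nampa to X: 5 × €4 = €20
  Nampa to Y: 100 × €13 = €1300
  Joplin to W: 40 × €3 = €120
  Reno to W: 10 × €13 = €130
  Reno to Y: 25 × €13 = €325
Total cost = €1895.
So Nampa→X carries 5 bunches.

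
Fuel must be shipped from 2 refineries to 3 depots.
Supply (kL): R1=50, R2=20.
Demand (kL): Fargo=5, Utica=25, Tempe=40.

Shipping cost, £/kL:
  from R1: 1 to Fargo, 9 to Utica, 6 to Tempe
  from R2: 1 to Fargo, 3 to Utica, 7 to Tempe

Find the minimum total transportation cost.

One minimum-cost allocation:
  R1→Fargo: 5 × £1 = £5
  R1→Utica: 5 × £9 = £45
  R1→Tempe: 40 × £6 = £240
  R2→Utica: 20 × £3 = £60
Total = 5 + 45 + 240 + 60 = £350.
(Supply check: R1 ships 50; R2 ships 20.)

350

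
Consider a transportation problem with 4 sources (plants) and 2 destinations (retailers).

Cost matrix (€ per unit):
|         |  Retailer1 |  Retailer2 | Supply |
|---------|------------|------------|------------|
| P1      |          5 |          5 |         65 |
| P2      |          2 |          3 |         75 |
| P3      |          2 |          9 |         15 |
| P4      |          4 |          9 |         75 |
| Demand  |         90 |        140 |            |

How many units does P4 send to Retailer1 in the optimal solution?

75

Optimal shipments:
  P1–Retailer2: 65 units
  P2–Retailer2: 75 units
  P3–Retailer1: 15 units
  P4–Retailer1: 75 units
Total cost = €880.
So P4→Retailer1 carries 75 units.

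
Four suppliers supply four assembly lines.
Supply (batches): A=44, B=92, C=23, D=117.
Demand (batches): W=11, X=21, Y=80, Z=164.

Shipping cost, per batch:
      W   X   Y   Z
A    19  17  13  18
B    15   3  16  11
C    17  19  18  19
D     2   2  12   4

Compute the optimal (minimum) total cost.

2341

A cheapest plan:
  A→Y: 44 × 13 = 572
  B→X: 21 × 3 = 63
  B→Y: 13 × 16 = 208
  B→Z: 58 × 11 = 638
  C→Y: 23 × 18 = 414
  D→W: 11 × 2 = 22
  D→Z: 106 × 4 = 424
Total = 572 + 63 + 208 + 638 + 414 + 22 + 424 = 2341.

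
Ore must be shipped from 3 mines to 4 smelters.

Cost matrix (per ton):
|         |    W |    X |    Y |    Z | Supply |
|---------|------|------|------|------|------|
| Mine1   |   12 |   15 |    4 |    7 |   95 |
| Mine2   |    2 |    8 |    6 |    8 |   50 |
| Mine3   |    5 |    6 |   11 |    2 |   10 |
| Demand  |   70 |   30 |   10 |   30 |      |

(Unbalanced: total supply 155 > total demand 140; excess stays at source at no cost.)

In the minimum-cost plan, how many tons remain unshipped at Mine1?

Minimum-cost shipments:
  Mine1->W: 20 × 12 = 240
  Mine1->X: 20 × 15 = 300
  Mine1->Y: 10 × 4 = 40
  Mine1->Z: 30 × 7 = 210
  Mine2->W: 50 × 2 = 100
  Mine3->X: 10 × 6 = 60
Total cost = 950.
Mine1 ships 80 of its 95, leaving 15.

15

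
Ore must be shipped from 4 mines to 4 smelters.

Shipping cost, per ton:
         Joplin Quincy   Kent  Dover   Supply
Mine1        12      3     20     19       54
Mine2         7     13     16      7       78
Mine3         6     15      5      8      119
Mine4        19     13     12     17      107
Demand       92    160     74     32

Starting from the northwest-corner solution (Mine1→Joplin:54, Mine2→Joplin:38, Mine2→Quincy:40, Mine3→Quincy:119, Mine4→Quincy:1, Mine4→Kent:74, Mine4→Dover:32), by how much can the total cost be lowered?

Current plan cost = 54·12 + 38·7 + 40·13 + 119·15 + 1·13 + 74·12 + 32·17 = 4664.
Optimal plan:
  Mine1->Quincy: 54 × 3 = 162
  Mine2->Joplin: 46 × 7 = 322
  Mine2->Dover: 32 × 7 = 224
  Mine3->Joplin: 46 × 6 = 276
  Mine3->Kent: 73 × 5 = 365
  Mine4->Quincy: 106 × 13 = 1378
  Mine4->Kent: 1 × 12 = 12
Optimal cost = 2739.
Saving = 4664 − 2739 = 1925.

1925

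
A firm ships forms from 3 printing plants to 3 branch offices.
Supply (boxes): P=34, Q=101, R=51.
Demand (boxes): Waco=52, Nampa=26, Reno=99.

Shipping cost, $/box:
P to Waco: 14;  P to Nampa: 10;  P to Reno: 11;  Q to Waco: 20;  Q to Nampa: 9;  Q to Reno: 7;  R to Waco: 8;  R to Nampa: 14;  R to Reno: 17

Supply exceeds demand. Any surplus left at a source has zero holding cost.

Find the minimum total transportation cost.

Optimal allocation:
  P→Waco: 1 × $14 = $14
  P→Nampa: 24 × $10 = $240
  Q→Nampa: 2 × $9 = $18
  Q→Reno: 99 × $7 = $693
  R→Waco: 51 × $8 = $408
Total = 14 + 240 + 18 + 693 + 408 = $1373.
(Supply check: P ships 25; Q ships 101; R ships 51.)

1373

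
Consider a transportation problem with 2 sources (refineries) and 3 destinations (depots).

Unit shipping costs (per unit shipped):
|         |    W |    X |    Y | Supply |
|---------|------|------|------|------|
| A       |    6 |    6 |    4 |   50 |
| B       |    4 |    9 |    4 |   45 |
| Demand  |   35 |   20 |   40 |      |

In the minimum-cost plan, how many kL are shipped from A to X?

The minimum-cost plan:
  A–X: 20 × 6 = 120
  A–Y: 30 × 4 = 120
  B–W: 35 × 4 = 140
  B–Y: 10 × 4 = 40
Total cost = 420.
So A→X carries 20 kL.

20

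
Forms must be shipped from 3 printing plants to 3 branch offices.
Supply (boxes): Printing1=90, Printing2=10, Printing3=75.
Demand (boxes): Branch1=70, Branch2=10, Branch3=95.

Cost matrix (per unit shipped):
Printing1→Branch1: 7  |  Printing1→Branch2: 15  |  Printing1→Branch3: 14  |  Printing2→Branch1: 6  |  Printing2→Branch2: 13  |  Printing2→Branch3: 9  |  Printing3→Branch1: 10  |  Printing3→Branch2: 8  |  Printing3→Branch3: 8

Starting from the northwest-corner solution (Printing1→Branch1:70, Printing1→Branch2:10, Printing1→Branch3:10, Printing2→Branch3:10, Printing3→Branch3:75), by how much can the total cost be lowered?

Current plan cost = 70·7 + 10·15 + 10·14 + 10·9 + 75·8 = 1470.
Optimal plan:
  Printing1 to Branch1: 70 boxes
  Printing1 to Branch3: 20 boxes
  Printing2 to Branch3: 10 boxes
  Printing3 to Branch2: 10 boxes
  Printing3 to Branch3: 65 boxes
Optimal cost = 1460.
Saving = 1470 − 1460 = 10.

10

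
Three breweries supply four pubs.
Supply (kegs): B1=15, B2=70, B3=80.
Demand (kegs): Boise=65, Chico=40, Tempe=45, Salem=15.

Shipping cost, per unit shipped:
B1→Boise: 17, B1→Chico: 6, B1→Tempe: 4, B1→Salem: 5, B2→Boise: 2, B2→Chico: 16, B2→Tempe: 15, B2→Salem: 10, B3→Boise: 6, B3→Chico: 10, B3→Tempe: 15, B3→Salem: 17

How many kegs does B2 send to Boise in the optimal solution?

The minimum-cost plan:
  B1→Tempe: 15 × 4 = 60
  B2→Boise: 55 × 2 = 110
  B2→Salem: 15 × 10 = 150
  B3→Boise: 10 × 6 = 60
  B3→Chico: 40 × 10 = 400
  B3→Tempe: 30 × 15 = 450
Total cost = 1230.
So B2→Boise carries 55 kegs.

55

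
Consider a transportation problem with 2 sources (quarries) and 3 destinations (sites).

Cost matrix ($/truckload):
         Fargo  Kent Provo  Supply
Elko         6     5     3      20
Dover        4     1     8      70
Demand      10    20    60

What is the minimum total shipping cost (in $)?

440

A cheapest plan:
  Elko–Provo: 20 × $3 = $60
  Dover–Fargo: 10 × $4 = $40
  Dover–Kent: 20 × $1 = $20
  Dover–Provo: 40 × $8 = $320
Total = 60 + 40 + 20 + 320 = $440.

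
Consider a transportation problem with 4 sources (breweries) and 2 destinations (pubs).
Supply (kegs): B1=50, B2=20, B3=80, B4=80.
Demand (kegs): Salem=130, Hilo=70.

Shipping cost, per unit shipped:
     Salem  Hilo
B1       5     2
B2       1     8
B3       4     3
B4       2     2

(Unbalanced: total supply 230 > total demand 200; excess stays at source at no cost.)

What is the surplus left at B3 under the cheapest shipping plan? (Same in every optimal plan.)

30

Minimum-cost shipments:
  B1–Hilo: 50 × 2 = 100
  B2–Salem: 20 × 1 = 20
  B3–Salem: 30 × 4 = 120
  B3–Hilo: 20 × 3 = 60
  B4–Salem: 80 × 2 = 160
Total cost = 460.
B3 ships 50 of its 80, leaving 30.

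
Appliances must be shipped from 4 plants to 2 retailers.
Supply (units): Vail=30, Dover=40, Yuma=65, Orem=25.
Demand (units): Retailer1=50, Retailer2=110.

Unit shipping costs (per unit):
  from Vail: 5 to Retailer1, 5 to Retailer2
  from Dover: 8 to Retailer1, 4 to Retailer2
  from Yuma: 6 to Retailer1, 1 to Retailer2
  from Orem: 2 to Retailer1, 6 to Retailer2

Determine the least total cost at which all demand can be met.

One minimum-cost allocation:
  Vail–Retailer1: 25 units
  Vail–Retailer2: 5 units
  Dover–Retailer2: 40 units
  Yuma–Retailer2: 65 units
  Orem–Retailer1: 25 units
Total cost = 425.
(Supply check: Vail ships 30; Dover ships 40; Yuma ships 65; Orem ships 25.)

425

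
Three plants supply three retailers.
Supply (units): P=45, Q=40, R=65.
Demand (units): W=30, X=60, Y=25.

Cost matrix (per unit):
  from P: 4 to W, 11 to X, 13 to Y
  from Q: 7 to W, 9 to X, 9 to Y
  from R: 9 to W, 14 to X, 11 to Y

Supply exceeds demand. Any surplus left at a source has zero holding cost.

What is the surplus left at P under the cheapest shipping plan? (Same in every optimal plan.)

An optimal plan:
  P→W: 30 × 4 = 120
  P→X: 15 × 11 = 165
  Q→X: 40 × 9 = 360
  R→X: 5 × 14 = 70
  R→Y: 25 × 11 = 275
Total cost = 990.
P ships 45 of its 45, leaving 0.

0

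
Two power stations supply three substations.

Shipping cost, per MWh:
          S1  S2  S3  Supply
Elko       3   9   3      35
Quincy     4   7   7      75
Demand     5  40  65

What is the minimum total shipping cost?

A cheapest plan:
  Elko→S3: 35 × 3 = 105
  Quincy→S1: 5 × 4 = 20
  Quincy→S2: 40 × 7 = 280
  Quincy→S3: 30 × 7 = 210
Total = 105 + 20 + 280 + 210 = 615.

615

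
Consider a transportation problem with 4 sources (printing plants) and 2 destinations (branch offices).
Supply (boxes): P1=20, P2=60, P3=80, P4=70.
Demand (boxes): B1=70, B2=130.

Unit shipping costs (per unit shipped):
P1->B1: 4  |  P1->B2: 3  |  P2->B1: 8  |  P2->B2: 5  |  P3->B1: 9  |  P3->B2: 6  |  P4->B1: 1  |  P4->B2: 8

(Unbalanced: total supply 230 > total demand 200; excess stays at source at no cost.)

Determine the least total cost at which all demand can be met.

Optimal allocation:
  P1→B2: 20 boxes
  P2→B2: 60 boxes
  P3→B2: 50 boxes
  P4→B1: 70 boxes
Total cost = 730.
(Supply check: P1 ships 20; P2 ships 60; P3 ships 50; P4 ships 70.)

730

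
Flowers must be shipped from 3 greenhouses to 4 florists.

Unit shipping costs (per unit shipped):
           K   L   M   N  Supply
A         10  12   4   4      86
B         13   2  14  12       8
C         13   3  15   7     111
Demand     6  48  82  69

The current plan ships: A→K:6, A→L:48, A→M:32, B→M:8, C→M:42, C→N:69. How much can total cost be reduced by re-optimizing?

Current plan cost = 6·10 + 48·12 + 32·4 + 8·14 + 42·15 + 69·7 = 1989.
Optimal plan:
  A–M: 82 × 4 = 328
  A–N: 4 × 4 = 16
  B–L: 8 × 2 = 16
  C–K: 6 × 13 = 78
  C–L: 40 × 3 = 120
  C–N: 65 × 7 = 455
Optimal cost = 1013.
Saving = 1989 − 1013 = 976.

976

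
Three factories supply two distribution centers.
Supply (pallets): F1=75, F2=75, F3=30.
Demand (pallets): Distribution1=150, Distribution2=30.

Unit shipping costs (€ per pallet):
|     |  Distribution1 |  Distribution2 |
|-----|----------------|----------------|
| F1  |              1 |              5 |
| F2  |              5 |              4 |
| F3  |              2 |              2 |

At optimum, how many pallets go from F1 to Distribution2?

0

The minimum-cost plan:
  F1->Distribution1: 75 × €1 = €75
  F2->Distribution1: 45 × €5 = €225
  F2->Distribution2: 30 × €4 = €120
  F3->Distribution1: 30 × €2 = €60
Total cost = €480.
The route F1→Distribution2 is not used.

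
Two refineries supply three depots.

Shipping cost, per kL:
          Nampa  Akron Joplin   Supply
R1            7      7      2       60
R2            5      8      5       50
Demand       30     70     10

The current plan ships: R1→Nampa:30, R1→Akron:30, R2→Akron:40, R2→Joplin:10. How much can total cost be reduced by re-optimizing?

110

Current plan cost = 30·7 + 30·7 + 40·8 + 10·5 = 790.
Optimal plan:
  R1 to Akron: 50 kL
  R1 to Joplin: 10 kL
  R2 to Nampa: 30 kL
  R2 to Akron: 20 kL
Optimal cost = 680.
Saving = 790 − 680 = 110.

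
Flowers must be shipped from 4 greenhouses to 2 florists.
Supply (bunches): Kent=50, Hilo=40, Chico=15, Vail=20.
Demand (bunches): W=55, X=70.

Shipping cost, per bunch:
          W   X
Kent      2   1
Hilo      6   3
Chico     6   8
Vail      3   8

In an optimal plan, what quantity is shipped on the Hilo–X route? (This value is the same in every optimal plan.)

Solving gives:
  Kent to W: 20 × 2 = 40
  Kent to X: 30 × 1 = 30
  Hilo to X: 40 × 3 = 120
  Chico to W: 15 × 6 = 90
  Vail to W: 20 × 3 = 60
Total cost = 340.
So Hilo→X carries 40 bunches.

40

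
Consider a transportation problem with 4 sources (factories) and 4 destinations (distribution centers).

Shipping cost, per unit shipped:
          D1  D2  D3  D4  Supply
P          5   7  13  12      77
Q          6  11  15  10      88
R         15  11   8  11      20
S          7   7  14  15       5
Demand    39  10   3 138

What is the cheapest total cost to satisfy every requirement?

1752

One minimum-cost allocation:
  P–D1: 39 × 5 = 195
  P–D2: 5 × 7 = 35
  P–D4: 33 × 12 = 396
  Q–D4: 88 × 10 = 880
  R–D3: 3 × 8 = 24
  R–D4: 17 × 11 = 187
  S–D2: 5 × 7 = 35
Total = 195 + 35 + 396 + 880 + 24 + 187 + 35 = 1752.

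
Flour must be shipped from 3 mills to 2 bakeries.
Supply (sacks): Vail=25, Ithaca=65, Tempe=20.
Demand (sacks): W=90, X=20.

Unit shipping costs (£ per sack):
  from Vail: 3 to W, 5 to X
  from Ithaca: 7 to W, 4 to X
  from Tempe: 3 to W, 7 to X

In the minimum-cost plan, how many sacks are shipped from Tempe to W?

20

Optimal shipments:
  Vail->W: 25 × £3 = £75
  Ithaca->W: 45 × £7 = £315
  Ithaca->X: 20 × £4 = £80
  Tempe->W: 20 × £3 = £60
Total cost = £530.
So Tempe→W carries 20 sacks.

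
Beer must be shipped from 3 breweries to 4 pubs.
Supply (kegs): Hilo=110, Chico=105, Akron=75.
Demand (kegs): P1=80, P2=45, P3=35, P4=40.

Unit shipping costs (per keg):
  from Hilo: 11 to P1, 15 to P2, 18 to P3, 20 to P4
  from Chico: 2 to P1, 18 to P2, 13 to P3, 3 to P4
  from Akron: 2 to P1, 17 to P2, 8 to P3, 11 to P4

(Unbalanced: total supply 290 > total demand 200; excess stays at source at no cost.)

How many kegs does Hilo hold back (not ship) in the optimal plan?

Minimum-cost shipments:
  Hilo to P2: 45 kegs
  Chico to P1: 65 kegs
  Chico to P4: 40 kegs
  Akron to P1: 15 kegs
  Akron to P3: 35 kegs
Total cost = 1235.
Hilo ships 45 of its 110, leaving 65.

65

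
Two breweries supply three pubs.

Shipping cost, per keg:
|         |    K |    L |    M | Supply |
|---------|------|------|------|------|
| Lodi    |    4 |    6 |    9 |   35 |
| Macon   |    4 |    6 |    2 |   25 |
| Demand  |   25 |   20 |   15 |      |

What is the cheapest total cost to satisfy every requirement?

250

Optimal allocation:
  Lodi to K: 25 × 4 = 100
  Lodi to L: 10 × 6 = 60
  Macon to L: 10 × 6 = 60
  Macon to M: 15 × 2 = 30
Total = 100 + 60 + 60 + 30 = 250.
(Supply check: Lodi ships 35; Macon ships 25.)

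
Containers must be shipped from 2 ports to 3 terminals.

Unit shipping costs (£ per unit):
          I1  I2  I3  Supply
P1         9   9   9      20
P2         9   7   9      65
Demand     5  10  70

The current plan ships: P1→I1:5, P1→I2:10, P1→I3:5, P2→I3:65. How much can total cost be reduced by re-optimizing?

Current plan cost = 5·9 + 10·9 + 5·9 + 65·9 = £765.
Optimal plan:
  P1->I1: 5 × £9 = £45
  P1->I3: 15 × £9 = £135
  P2->I2: 10 × £7 = £70
  P2->I3: 55 × £9 = £495
Optimal cost = £745.
Saving = 765 − 745 = £20.

20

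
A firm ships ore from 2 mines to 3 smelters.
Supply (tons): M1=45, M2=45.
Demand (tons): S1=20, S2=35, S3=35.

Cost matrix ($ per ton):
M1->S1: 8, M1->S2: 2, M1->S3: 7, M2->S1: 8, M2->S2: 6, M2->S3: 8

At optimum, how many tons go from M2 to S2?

Solving gives:
  M1–S2: 35 × $2 = $70
  M1–S3: 10 × $7 = $70
  M2–S1: 20 × $8 = $160
  M2–S3: 25 × $8 = $200
Total cost = $500.
The route M2→S2 is not used.

0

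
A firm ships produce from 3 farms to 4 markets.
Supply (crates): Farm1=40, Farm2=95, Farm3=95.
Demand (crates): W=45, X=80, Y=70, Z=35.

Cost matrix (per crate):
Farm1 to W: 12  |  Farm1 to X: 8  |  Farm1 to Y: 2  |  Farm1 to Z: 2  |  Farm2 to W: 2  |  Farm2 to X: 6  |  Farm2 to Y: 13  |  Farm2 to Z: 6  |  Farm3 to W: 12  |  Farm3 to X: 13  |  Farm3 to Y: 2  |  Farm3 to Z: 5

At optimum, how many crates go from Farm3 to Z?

25

Solving gives:
  Farm1–X: 30 × 8 = 240
  Farm1–Z: 10 × 2 = 20
  Farm2–W: 45 × 2 = 90
  Farm2–X: 50 × 6 = 300
  Farm3–Y: 70 × 2 = 140
  Farm3–Z: 25 × 5 = 125
Total cost = 915.
So Farm3→Z carries 25 crates.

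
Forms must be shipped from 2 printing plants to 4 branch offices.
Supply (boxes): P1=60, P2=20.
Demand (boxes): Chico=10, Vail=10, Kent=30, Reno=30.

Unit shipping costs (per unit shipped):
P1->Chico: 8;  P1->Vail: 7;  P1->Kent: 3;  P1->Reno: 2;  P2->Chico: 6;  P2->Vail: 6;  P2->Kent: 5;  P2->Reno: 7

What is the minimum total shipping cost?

270

Optimal allocation:
  P1->Kent: 30 boxes
  P1->Reno: 30 boxes
  P2->Chico: 10 boxes
  P2->Vail: 10 boxes
Total cost = 270.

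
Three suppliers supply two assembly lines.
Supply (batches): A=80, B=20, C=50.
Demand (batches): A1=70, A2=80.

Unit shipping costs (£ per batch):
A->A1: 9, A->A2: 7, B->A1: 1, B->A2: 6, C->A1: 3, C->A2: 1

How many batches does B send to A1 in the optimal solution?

The minimum-cost plan:
  A to A2: 80 × £7 = £560
  B to A1: 20 × £1 = £20
  C to A1: 50 × £3 = £150
Total cost = £730.
So B→A1 carries 20 batches.

20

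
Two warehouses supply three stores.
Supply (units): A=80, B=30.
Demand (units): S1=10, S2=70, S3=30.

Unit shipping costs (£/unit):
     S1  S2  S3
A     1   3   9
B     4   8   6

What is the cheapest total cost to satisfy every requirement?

An optimal shipping plan:
  A→S1: 10 × £1 = £10
  A→S2: 70 × £3 = £210
  B→S3: 30 × £6 = £180
Total = 10 + 210 + 180 = £400.

400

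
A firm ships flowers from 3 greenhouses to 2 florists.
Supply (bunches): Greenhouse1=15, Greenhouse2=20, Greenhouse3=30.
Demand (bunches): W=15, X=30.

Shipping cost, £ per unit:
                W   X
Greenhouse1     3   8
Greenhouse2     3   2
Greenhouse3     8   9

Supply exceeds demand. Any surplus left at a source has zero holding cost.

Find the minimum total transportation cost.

175

Optimal allocation:
  Greenhouse1->W: 15 × £3 = £45
  Greenhouse2->X: 20 × £2 = £40
  Greenhouse3->X: 10 × £9 = £90
Total = 45 + 40 + 90 = £175.
(Supply check: Greenhouse1 ships 15; Greenhouse2 ships 20; Greenhouse3 ships 10.)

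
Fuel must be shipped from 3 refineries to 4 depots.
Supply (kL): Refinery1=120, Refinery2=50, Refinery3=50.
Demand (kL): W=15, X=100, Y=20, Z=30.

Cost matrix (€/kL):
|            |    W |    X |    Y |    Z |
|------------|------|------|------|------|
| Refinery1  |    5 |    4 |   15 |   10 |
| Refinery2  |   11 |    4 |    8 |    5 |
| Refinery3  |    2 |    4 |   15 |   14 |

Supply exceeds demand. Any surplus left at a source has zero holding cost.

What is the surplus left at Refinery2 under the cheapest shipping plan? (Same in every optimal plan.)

Minimum-cost shipments:
  Refinery1–X: 100 × €4 = €400
  Refinery2–Y: 20 × €8 = €160
  Refinery2–Z: 30 × €5 = €150
  Refinery3–W: 15 × €2 = €30
Total cost = €740.
Refinery2 ships 50 of its 50, leaving 0.

0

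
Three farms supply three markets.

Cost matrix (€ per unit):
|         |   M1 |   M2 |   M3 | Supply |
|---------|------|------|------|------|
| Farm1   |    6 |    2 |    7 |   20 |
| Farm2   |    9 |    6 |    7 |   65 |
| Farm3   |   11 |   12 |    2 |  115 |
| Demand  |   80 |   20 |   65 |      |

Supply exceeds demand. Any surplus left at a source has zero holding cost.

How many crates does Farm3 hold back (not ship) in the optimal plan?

35

Minimum-cost shipments:
  Farm1→M2: 20 crates
  Farm2→M1: 65 crates
  Farm3→M1: 15 crates
  Farm3→M3: 65 crates
Total cost = €920.
Farm3 ships 80 of its 115, leaving 35.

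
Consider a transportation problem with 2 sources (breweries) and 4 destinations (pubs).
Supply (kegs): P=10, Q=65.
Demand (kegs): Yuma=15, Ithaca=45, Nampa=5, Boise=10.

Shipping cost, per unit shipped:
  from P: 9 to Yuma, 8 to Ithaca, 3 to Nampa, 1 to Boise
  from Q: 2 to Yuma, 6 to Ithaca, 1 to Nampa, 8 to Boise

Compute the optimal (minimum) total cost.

One minimum-cost allocation:
  P to Boise: 10 × 1 = 10
  Q to Yuma: 15 × 2 = 30
  Q to Ithaca: 45 × 6 = 270
  Q to Nampa: 5 × 1 = 5
Total = 10 + 30 + 270 + 5 = 315.
(Supply check: P ships 10; Q ships 65.)

315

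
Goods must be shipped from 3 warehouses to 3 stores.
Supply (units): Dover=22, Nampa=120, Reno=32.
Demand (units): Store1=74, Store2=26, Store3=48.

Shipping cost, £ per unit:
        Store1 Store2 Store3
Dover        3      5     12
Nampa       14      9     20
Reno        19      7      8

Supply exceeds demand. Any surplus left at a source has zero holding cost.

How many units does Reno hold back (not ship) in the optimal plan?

An optimal plan:
  Dover–Store1: 22 × £3 = £66
  Nampa–Store1: 52 × £14 = £728
  Nampa–Store2: 26 × £9 = £234
  Nampa–Store3: 16 × £20 = £320
  Reno–Store3: 32 × £8 = £256
Total cost = £1604.
Reno ships 32 of its 32, leaving 0.

0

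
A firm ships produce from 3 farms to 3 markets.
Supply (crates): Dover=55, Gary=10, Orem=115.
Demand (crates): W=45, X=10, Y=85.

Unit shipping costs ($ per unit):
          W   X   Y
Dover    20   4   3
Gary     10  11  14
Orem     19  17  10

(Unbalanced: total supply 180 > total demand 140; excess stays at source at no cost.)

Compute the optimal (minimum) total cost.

1340

An optimal shipping plan:
  Dover–X: 10 crates
  Dover–Y: 45 crates
  Gary–W: 10 crates
  Orem–W: 35 crates
  Orem–Y: 40 crates
Total cost = $1340.
(Supply check: Dover ships 55; Gary ships 10; Orem ships 75.)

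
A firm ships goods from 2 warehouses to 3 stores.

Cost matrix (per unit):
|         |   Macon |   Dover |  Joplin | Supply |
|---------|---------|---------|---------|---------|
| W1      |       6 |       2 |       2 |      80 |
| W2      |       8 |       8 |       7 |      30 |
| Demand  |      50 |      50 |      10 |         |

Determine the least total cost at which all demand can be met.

One minimum-cost allocation:
  W1 to Macon: 20 × 6 = 120
  W1 to Dover: 50 × 2 = 100
  W1 to Joplin: 10 × 2 = 20
  W2 to Macon: 30 × 8 = 240
Total = 120 + 100 + 20 + 240 = 480.

480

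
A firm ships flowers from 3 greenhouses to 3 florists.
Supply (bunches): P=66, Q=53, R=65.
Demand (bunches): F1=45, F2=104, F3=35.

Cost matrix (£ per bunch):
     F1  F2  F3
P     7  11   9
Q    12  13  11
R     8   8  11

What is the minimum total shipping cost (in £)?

Optimal allocation:
  P–F1: 45 bunches
  P–F2: 21 bunches
  Q–F2: 18 bunches
  Q–F3: 35 bunches
  R–F2: 65 bunches
Total cost = £1685.

1685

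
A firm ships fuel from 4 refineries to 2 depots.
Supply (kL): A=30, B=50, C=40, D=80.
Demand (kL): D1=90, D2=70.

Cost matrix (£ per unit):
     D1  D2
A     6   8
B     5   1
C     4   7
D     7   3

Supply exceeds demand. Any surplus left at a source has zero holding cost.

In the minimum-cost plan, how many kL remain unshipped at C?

0

An optimal plan:
  A to D1: 30 × £6 = £180
  B to D1: 20 × £5 = £100
  B to D2: 30 × £1 = £30
  C to D1: 40 × £4 = £160
  D to D2: 40 × £3 = £120
Total cost = £590.
C ships 40 of its 40, leaving 0.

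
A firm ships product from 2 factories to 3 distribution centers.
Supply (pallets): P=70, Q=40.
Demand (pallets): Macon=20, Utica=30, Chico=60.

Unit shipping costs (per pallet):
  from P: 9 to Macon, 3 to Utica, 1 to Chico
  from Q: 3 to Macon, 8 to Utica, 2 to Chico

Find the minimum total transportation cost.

Optimal allocation:
  P–Utica: 30 × 3 = 90
  P–Chico: 40 × 1 = 40
  Q–Macon: 20 × 3 = 60
  Q–Chico: 20 × 2 = 40
Total = 90 + 40 + 60 + 40 = 230.

230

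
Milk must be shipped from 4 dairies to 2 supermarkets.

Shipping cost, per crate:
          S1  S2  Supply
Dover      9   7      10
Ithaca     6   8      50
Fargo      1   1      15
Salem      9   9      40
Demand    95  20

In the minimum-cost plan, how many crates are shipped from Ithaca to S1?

50

Optimal shipments:
  Dover→S2: 10 × 7 = 70
  Ithaca→S1: 50 × 6 = 300
  Fargo→S1: 15 × 1 = 15
  Salem→S1: 30 × 9 = 270
  Salem→S2: 10 × 9 = 90
Total cost = 745.
So Ithaca→S1 carries 50 crates.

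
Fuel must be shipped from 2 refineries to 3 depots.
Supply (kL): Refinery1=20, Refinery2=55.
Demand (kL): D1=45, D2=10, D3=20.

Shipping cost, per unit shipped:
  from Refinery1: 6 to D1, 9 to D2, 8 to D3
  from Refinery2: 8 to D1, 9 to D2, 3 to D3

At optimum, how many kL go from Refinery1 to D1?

Optimal shipments:
  Refinery1–D1: 20 × 6 = 120
  Refinery2–D1: 25 × 8 = 200
  Refinery2–D2: 10 × 9 = 90
  Refinery2–D3: 20 × 3 = 60
Total cost = 470.
So Refinery1→D1 carries 20 kL.

20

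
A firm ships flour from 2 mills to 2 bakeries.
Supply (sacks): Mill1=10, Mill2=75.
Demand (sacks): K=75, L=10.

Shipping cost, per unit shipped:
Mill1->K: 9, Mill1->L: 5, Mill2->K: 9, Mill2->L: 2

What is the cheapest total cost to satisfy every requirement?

Optimal allocation:
  Mill1->K: 10 × 9 = 90
  Mill2->K: 65 × 9 = 585
  Mill2->L: 10 × 2 = 20
Total = 90 + 585 + 20 = 695.
(Supply check: Mill1 ships 10; Mill2 ships 75.)

695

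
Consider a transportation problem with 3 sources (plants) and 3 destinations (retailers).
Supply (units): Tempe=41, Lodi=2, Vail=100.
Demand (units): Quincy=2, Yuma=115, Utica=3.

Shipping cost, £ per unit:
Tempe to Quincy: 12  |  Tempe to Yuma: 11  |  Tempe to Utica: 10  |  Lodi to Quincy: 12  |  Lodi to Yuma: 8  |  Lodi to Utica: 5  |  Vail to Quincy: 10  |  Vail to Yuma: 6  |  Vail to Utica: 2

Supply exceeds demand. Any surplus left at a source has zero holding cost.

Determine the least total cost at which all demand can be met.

804

Optimal allocation:
  Tempe–Quincy: 2 units
  Tempe–Yuma: 16 units
  Lodi–Yuma: 2 units
  Vail–Yuma: 97 units
  Vail–Utica: 3 units
Total cost = £804.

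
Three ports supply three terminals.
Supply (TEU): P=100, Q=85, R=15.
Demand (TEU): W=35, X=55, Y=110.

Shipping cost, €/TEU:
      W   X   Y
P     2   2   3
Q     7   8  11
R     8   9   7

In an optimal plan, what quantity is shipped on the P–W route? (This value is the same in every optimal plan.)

0

Solving gives:
  P to X: 5 × €2 = €10
  P to Y: 95 × €3 = €285
  Q to W: 35 × €7 = €245
  Q to X: 50 × €8 = €400
  R to Y: 15 × €7 = €105
Total cost = €1045.
The route P→W is not used.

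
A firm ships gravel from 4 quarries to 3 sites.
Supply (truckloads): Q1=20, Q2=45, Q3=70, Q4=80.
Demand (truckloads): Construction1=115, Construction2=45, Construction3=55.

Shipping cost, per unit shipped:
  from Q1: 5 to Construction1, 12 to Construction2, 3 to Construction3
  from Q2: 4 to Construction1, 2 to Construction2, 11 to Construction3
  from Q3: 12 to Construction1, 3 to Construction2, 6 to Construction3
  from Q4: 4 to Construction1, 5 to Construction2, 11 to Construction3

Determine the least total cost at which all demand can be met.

An optimal shipping plan:
  Q1–Construction3: 20 × 3 = 60
  Q2–Construction1: 35 × 4 = 140
  Q2–Construction2: 10 × 2 = 20
  Q3–Construction2: 35 × 3 = 105
  Q3–Construction3: 35 × 6 = 210
  Q4–Construction1: 80 × 4 = 320
Total = 60 + 140 + 20 + 105 + 210 + 320 = 855.
(Supply check: Q1 ships 20; Q2 ships 45; Q3 ships 70; Q4 ships 80.)

855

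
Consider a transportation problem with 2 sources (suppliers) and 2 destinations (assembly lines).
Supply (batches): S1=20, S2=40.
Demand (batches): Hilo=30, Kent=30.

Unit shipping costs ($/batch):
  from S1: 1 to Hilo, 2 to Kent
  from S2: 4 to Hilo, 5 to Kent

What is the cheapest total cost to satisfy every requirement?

210

A cheapest plan:
  S1 to Kent: 20 × $2 = $40
  S2 to Hilo: 30 × $4 = $120
  S2 to Kent: 10 × $5 = $50
Total = 40 + 120 + 50 = $210.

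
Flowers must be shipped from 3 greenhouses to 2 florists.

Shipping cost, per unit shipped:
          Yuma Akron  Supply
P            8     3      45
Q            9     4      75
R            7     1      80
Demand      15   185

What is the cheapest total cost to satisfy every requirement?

590

An optimal shipping plan:
  P–Yuma: 15 bunches
  P–Akron: 30 bunches
  Q–Akron: 75 bunches
  R–Akron: 80 bunches
Total cost = 590.
(Supply check: P ships 45; Q ships 75; R ships 80.)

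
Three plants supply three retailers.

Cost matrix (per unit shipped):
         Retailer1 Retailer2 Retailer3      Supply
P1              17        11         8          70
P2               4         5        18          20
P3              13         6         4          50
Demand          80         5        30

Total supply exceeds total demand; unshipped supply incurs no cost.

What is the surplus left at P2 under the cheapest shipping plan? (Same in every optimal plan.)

Minimum-cost shipments:
  P1→Retailer1: 15 × 17 = 255
  P1→Retailer3: 30 × 8 = 240
  P2→Retailer1: 20 × 4 = 80
  P3→Retailer1: 45 × 13 = 585
  P3→Retailer2: 5 × 6 = 30
Total cost = 1190.
P2 ships 20 of its 20, leaving 0.

0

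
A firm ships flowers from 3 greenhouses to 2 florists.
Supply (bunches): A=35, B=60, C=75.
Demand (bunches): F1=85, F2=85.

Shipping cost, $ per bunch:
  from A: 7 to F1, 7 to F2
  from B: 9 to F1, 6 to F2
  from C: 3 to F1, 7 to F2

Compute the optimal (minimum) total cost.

830

One minimum-cost allocation:
  A->F1: 10 × $7 = $70
  A->F2: 25 × $7 = $175
  B->F2: 60 × $6 = $360
  C->F1: 75 × $3 = $225
Total = 70 + 175 + 360 + 225 = $830.
(Supply check: A ships 35; B ships 60; C ships 75.)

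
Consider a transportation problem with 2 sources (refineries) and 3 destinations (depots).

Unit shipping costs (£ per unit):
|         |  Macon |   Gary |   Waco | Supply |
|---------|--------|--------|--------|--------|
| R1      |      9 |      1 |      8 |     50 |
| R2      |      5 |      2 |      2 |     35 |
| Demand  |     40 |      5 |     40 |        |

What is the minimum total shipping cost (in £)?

475

An optimal shipping plan:
  R1 to Macon: 40 kL
  R1 to Gary: 5 kL
  R1 to Waco: 5 kL
  R2 to Waco: 35 kL
Total cost = £475.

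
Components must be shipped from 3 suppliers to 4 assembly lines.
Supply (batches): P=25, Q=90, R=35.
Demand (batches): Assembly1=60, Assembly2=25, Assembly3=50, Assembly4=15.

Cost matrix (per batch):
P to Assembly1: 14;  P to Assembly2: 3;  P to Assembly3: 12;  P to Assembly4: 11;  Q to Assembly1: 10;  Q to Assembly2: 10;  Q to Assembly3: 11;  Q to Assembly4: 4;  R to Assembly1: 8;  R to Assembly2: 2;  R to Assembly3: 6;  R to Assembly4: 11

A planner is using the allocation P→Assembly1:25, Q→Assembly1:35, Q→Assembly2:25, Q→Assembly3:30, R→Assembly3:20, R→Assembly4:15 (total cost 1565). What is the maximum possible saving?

Current plan cost = 25·14 + 35·10 + 25·10 + 30·11 + 20·6 + 15·11 = 1565.
Optimal plan:
  P–Assembly2: 25 × 3 = 75
  Q–Assembly1: 60 × 10 = 600
  Q–Assembly3: 15 × 11 = 165
  Q–Assembly4: 15 × 4 = 60
  R–Assembly3: 35 × 6 = 210
Optimal cost = 1110.
Saving = 1565 − 1110 = 455.

455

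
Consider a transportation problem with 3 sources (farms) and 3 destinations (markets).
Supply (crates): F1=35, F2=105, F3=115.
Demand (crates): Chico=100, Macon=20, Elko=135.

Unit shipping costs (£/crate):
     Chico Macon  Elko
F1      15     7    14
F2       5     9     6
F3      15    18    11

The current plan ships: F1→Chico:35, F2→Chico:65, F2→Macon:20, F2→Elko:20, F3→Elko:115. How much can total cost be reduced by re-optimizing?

270

Current plan cost = 35·15 + 65·5 + 20·9 + 20·6 + 115·11 = £2415.
Optimal plan:
  F1→Macon: 20 × £7 = £140
  F1→Elko: 15 × £14 = £210
  F2→Chico: 100 × £5 = £500
  F2→Elko: 5 × £6 = £30
  F3→Elko: 115 × £11 = £1265
Optimal cost = £2145.
Saving = 2415 − 2145 = £270.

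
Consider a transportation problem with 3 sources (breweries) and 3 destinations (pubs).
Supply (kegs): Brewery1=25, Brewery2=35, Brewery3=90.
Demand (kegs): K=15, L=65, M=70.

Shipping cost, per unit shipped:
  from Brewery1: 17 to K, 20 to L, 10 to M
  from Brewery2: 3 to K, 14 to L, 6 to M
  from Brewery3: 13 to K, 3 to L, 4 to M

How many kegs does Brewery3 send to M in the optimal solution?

Optimal shipments:
  Brewery1 to M: 25 × 10 = 250
  Brewery2 to K: 15 × 3 = 45
  Brewery2 to M: 20 × 6 = 120
  Brewery3 to L: 65 × 3 = 195
  Brewery3 to M: 25 × 4 = 100
Total cost = 710.
So Brewery3→M carries 25 kegs.

25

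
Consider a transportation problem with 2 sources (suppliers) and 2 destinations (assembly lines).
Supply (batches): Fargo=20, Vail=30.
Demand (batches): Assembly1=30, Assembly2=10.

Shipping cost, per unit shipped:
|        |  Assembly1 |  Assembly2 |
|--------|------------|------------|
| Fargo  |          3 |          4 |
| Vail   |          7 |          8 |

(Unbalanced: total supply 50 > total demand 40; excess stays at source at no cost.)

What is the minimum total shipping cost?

An optimal shipping plan:
  Fargo→Assembly1: 10 × 3 = 30
  Fargo→Assembly2: 10 × 4 = 40
  Vail→Assembly1: 20 × 7 = 140
Total = 30 + 40 + 140 = 210.
(Supply check: Fargo ships 20; Vail ships 20.)

210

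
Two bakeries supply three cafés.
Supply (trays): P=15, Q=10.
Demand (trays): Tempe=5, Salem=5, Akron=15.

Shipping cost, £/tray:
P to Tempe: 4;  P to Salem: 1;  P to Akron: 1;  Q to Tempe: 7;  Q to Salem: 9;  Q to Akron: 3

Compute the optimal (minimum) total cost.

60

A cheapest plan:
  P->Tempe: 5 × £4 = £20
  P->Salem: 5 × £1 = £5
  P->Akron: 5 × £1 = £5
  Q->Akron: 10 × £3 = £30
Total = 20 + 5 + 5 + 30 = £60.
(Supply check: P ships 15; Q ships 10.)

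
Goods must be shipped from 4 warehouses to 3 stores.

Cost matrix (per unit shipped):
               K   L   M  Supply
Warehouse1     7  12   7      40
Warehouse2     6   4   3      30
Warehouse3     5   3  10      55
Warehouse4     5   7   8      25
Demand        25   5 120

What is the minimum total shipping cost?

960

An optimal shipping plan:
  Warehouse1->M: 40 × 7 = 280
  Warehouse2->M: 30 × 3 = 90
  Warehouse3->K: 25 × 5 = 125
  Warehouse3->L: 5 × 3 = 15
  Warehouse3->M: 25 × 10 = 250
  Warehouse4->M: 25 × 8 = 200
Total = 280 + 90 + 125 + 15 + 250 + 200 = 960.
(Supply check: Warehouse1 ships 40; Warehouse2 ships 30; Warehouse3 ships 55; Warehouse4 ships 25.)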